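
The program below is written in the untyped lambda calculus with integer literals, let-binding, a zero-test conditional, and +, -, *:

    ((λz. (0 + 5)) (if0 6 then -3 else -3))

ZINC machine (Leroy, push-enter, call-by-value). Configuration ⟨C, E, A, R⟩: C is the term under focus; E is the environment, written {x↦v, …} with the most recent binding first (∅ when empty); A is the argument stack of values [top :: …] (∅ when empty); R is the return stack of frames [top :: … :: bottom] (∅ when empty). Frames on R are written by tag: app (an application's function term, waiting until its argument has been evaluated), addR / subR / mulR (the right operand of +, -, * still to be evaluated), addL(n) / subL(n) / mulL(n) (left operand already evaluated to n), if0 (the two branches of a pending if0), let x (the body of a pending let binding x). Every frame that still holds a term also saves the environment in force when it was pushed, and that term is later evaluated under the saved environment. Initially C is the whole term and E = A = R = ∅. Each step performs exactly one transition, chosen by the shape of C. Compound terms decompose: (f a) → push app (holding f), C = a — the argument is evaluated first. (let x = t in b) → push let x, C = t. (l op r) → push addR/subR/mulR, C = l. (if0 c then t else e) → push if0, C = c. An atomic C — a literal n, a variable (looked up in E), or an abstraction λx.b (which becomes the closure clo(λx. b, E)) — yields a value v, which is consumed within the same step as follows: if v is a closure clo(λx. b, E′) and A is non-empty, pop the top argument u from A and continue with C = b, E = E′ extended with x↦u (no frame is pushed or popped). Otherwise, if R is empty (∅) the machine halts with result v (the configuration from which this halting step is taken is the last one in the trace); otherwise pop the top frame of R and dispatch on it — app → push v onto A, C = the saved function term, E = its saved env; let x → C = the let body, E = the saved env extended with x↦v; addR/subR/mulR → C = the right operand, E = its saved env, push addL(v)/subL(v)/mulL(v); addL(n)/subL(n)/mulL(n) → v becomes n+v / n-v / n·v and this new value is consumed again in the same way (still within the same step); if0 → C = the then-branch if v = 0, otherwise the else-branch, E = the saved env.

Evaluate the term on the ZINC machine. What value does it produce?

Answer: 5

Execution trace:
step 0: [C=((λz. (0 + 5)) (if0 6 then -3 else -3)) | E=∅ | A=∅ | R=∅]
step 1: [C=(if0 6 then -3 else -3) | E=∅ | A=∅ | R=[app]]
step 2: [C=6 | E=∅ | A=∅ | R=[if0 :: app]]
step 3: [C=-3 | E=∅ | A=∅ | R=[app]]
step 4: [C=(λz. (0 + 5)) | E=∅ | A=[-3] | R=∅]
step 5: [C=(0 + 5) | E={z↦-3} | A=∅ | R=∅]
step 6: [C=0 | E={z↦-3} | A=∅ | R=[addR]]
step 7: [C=5 | E={z↦-3} | A=∅ | R=[addL(0)]]
→ final value 5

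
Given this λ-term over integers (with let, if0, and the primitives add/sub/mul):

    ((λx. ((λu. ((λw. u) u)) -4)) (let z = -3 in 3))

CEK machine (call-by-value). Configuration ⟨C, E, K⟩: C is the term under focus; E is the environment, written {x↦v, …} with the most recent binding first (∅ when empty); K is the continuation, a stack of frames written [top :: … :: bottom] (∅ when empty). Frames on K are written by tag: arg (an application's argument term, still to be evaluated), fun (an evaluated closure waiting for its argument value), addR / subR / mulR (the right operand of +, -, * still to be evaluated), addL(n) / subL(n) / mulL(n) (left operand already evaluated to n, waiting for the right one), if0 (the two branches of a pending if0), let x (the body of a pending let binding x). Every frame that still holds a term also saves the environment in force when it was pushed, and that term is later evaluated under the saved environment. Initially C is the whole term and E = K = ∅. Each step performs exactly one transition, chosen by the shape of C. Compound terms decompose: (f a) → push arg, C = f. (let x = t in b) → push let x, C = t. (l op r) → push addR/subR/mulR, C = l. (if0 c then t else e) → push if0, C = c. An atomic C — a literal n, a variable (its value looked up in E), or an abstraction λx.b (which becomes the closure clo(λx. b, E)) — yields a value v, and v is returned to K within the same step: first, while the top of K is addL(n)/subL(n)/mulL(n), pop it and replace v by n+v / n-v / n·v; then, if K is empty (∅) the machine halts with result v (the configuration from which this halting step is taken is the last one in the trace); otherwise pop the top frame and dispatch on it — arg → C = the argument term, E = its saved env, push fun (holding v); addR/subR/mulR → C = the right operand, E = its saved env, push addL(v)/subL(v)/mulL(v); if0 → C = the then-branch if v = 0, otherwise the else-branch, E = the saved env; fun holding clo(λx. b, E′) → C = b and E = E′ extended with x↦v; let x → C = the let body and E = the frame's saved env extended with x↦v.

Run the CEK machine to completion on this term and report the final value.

[0] ⟨C=((λx. ((λu. ((λw. u) u)) -4)) (let z = -3 in 3)); E=∅; K=∅⟩
[1] ⟨C=(λx. ((λu. ((λw. u) u)) -4)); E=∅; K=[arg]⟩
[2] ⟨C=(let z = -3 in 3); E=∅; K=[fun]⟩
[3] ⟨C=-3; E=∅; K=[let z :: fun]⟩
[4] ⟨C=3; E={z↦-3}; K=[fun]⟩
[5] ⟨C=((λu. ((λw. u) u)) -4); E={x↦3}; K=∅⟩
[6] ⟨C=(λu. ((λw. u) u)); E={x↦3}; K=[arg]⟩
[7] ⟨C=-4; E={x↦3}; K=[fun]⟩
[8] ⟨C=((λw. u) u); E={u↦-4, x↦3}; K=∅⟩
[9] ⟨C=(λw. u); E={u↦-4, x↦3}; K=[arg]⟩
[10] ⟨C=u; E={u↦-4, x↦3}; K=[fun]⟩
[11] ⟨C=u; E={w↦-4, u↦-4, x↦3}; K=∅⟩
→ final value -4

Answer: -4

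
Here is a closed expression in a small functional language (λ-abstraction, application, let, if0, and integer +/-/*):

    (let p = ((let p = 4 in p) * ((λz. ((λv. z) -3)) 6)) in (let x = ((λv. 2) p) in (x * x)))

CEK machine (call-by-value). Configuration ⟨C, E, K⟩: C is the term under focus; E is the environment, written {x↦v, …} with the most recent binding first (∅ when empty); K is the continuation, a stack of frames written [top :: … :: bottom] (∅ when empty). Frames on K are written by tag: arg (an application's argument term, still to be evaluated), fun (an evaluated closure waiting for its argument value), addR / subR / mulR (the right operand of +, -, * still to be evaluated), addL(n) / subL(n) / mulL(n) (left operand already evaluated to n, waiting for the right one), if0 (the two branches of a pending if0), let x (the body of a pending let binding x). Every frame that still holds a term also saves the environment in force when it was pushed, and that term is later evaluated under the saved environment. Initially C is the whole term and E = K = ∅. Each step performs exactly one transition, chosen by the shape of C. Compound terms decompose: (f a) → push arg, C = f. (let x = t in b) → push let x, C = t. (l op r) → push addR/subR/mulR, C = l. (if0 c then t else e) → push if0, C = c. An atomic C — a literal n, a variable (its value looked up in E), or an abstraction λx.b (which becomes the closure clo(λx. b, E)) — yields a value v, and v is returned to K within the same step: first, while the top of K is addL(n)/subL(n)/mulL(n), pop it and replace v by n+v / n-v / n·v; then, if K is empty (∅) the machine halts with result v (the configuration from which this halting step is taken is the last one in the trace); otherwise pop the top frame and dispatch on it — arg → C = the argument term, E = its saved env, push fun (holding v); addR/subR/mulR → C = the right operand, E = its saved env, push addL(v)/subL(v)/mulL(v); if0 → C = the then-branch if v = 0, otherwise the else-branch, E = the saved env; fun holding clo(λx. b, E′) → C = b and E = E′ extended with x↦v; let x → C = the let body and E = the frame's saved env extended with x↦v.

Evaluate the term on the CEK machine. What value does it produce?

Answer: 4

Execution trace:
step 0: ⟨C=(let p = ((let p = 4 in p) * ((λz. ((λv. z) -3)) 6)) in (let x = ((λv. 2) p) in (x * x))); E=∅; K=∅⟩
step 1: ⟨C=((let p = 4 in p) * ((λz. ((λv. z) -3)) 6)); E=∅; K=[let p]⟩
step 2: ⟨C=(let p = 4 in p); E=∅; K=[mulR :: let p]⟩
step 3: ⟨C=4; E=∅; K=[let p :: mulR :: let p]⟩
step 4: ⟨C=p; E={p↦4}; K=[mulR :: let p]⟩
step 5: ⟨C=((λz. ((λv. z) -3)) 6); E=∅; K=[mulL(4) :: let p]⟩
step 6: ⟨C=(λz. ((λv. z) -3)); E=∅; K=[arg :: mulL(4) :: let p]⟩
step 7: ⟨C=6; E=∅; K=[fun :: mulL(4) :: let p]⟩
step 8: ⟨C=((λv. z) -3); E={z↦6}; K=[mulL(4) :: let p]⟩
step 9: ⟨C=(λv. z); E={z↦6}; K=[arg :: mulL(4) :: let p]⟩
step 10: ⟨C=-3; E={z↦6}; K=[fun :: mulL(4) :: let p]⟩
step 11: ⟨C=z; E={v↦-3, z↦6}; K=[mulL(4) :: let p]⟩
step 12: ⟨C=(let x = ((λv. 2) p) in (x * x)); E={p↦24}; K=∅⟩
step 13: ⟨C=((λv. 2) p); E={p↦24}; K=[let x]⟩
step 14: ⟨C=(λv. 2); E={p↦24}; K=[arg :: let x]⟩
step 15: ⟨C=p; E={p↦24}; K=[fun :: let x]⟩
step 16: ⟨C=2; E={v↦24, p↦24}; K=[let x]⟩
step 17: ⟨C=(x * x); E={x↦2, p↦24}; K=∅⟩
step 18: ⟨C=x; E={x↦2, p↦24}; K=[mulR]⟩
step 19: ⟨C=x; E={x↦2, p↦24}; K=[mulL(2)]⟩
→ final value 4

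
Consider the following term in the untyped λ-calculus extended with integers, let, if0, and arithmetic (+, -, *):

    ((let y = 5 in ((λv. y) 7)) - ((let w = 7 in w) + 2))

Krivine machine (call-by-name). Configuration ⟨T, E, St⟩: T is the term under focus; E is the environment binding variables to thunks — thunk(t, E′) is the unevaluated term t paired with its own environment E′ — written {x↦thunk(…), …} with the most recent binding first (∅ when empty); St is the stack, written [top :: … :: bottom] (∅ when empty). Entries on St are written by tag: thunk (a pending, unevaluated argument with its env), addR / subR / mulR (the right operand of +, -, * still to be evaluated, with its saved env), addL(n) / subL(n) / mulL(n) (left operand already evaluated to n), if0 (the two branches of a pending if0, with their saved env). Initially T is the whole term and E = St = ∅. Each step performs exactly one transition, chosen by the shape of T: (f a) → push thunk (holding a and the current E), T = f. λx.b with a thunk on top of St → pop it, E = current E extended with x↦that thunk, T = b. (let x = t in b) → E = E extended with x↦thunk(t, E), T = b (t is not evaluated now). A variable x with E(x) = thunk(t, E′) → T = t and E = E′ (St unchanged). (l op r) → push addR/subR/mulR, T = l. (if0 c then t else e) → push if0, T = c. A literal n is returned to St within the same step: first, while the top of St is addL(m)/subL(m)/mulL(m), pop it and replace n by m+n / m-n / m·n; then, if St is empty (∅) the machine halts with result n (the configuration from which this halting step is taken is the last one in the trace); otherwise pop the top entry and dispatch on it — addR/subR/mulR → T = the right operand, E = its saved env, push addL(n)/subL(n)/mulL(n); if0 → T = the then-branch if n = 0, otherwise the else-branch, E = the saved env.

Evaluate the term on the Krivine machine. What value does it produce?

0. ⟨T=((let y = 5 in ((λv. y) 7)) - ((let w = 7 in w) + 2)); E=∅; St=∅⟩
1. ⟨T=(let y = 5 in ((λv. y) 7)); E=∅; St=[subR]⟩
2. ⟨T=((λv. y) 7); E={y↦thunk(5, ∅)}; St=[subR]⟩
3. ⟨T=(λv. y); E={y↦thunk(5, ∅)}; St=[thunk :: subR]⟩
4. ⟨T=y; E={v↦thunk(7, {y↦thunk(5, ∅)}), y↦thunk(5, ∅)}; St=[subR]⟩
5. ⟨T=5; E=∅; St=[subR]⟩
6. ⟨T=((let w = 7 in w) + 2); E=∅; St=[subL(5)]⟩
7. ⟨T=(let w = 7 in w); E=∅; St=[addR :: subL(5)]⟩
8. ⟨T=w; E={w↦thunk(7, ∅)}; St=[addR :: subL(5)]⟩
9. ⟨T=7; E=∅; St=[addR :: subL(5)]⟩
10. ⟨T=2; E=∅; St=[addL(7) :: subL(5)]⟩
→ final value -4

Answer: -4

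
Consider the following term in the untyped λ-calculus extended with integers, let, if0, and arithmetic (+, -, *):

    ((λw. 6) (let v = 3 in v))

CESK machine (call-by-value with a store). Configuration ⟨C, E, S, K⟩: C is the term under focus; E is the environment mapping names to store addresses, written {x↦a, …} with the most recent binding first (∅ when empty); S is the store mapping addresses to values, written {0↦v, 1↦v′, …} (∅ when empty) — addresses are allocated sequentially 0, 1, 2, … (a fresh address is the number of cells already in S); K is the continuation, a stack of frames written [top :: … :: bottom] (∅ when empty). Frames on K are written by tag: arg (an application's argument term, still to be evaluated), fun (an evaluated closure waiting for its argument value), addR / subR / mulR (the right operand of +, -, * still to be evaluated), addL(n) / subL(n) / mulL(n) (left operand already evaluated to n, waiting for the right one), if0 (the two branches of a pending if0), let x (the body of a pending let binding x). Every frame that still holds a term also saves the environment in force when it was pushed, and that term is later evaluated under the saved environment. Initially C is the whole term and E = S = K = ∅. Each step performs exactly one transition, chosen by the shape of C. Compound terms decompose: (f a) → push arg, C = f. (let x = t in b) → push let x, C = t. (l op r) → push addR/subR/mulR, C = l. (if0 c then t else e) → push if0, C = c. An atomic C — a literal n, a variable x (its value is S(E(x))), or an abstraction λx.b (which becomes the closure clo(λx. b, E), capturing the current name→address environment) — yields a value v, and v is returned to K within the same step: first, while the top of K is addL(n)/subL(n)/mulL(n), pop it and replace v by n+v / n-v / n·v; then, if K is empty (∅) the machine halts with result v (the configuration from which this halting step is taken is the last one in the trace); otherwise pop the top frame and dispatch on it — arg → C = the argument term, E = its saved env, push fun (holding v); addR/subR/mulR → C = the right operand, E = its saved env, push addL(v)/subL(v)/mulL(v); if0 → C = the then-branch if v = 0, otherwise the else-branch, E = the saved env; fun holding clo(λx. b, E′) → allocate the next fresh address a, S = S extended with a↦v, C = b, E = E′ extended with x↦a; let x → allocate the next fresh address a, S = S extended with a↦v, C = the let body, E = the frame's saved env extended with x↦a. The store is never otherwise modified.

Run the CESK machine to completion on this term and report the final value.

Answer: 6

Machine steps:
step 0: [C=((λw. 6) (let v = 3 in v)) | E=∅ | S=∅ | K=∅]
step 1: [C=(λw. 6) | E=∅ | S=∅ | K=[arg]]
step 2: [C=(let v = 3 in v) | E=∅ | S=∅ | K=[fun]]
step 3: [C=3 | E=∅ | S=∅ | K=[let v :: fun]]
step 4: [C=v | E={v↦0} | S={0↦3} | K=[fun]]
step 5: [C=6 | E={w↦1} | S={0↦3, 1↦3} | K=∅]
→ final value 6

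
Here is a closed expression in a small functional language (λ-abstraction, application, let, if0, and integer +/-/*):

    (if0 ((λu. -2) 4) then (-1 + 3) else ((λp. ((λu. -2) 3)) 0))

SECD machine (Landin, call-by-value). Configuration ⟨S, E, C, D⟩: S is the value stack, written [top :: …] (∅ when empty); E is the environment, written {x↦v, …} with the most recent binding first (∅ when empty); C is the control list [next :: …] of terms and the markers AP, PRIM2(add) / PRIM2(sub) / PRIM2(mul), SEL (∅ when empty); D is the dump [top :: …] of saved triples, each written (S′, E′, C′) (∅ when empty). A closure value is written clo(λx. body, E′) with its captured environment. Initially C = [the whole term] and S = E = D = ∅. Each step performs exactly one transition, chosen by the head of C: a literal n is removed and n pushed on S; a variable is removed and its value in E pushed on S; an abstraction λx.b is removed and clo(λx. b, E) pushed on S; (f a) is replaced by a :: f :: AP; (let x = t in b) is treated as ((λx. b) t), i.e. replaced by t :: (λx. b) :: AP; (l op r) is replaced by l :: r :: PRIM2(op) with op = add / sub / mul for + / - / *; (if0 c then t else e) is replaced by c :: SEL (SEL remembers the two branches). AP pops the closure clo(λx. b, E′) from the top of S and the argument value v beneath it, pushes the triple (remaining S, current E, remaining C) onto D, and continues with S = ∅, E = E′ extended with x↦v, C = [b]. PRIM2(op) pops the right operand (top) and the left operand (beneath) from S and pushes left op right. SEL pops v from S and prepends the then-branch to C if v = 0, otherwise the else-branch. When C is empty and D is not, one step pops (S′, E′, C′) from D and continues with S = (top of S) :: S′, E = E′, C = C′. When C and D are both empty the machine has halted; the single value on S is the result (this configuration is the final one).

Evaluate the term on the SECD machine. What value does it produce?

[0] [S=∅ | E=∅ | C=[(if0 ((λu. -2) 4) then (-1 + 3) else ((λp. ((λu. -2) 3)) 0))] | D=∅]
[1] [S=∅ | E=∅ | C=[((λu. -2) 4) :: SEL] | D=∅]
[2] [S=∅ | E=∅ | C=[4 :: (λu. -2) :: AP :: SEL] | D=∅]
[3] [S=[4] | E=∅ | C=[(λu. -2) :: AP :: SEL] | D=∅]
[4] [S=[clo(λu. -2, ∅) :: 4] | E=∅ | C=[AP :: SEL] | D=∅]
[5] [S=∅ | E={u↦4} | C=[-2] | D=[(∅, ∅, [SEL])]]
[6] [S=[-2] | E={u↦4} | C=∅ | D=[(∅, ∅, [SEL])]]
[7] [S=[-2] | E=∅ | C=[SEL] | D=∅]
[8] [S=∅ | E=∅ | C=[((λp. ((λu. -2) 3)) 0)] | D=∅]
[9] [S=∅ | E=∅ | C=[0 :: (λp. ((λu. -2) 3)) :: AP] | D=∅]
[10] [S=[0] | E=∅ | C=[(λp. ((λu. -2) 3)) :: AP] | D=∅]
[11] [S=[clo(λp. ((λu. -2) 3), ∅) :: 0] | E=∅ | C=[AP] | D=∅]
[12] [S=∅ | E={p↦0} | C=[((λu. -2) 3)] | D=[(∅, ∅, ∅)]]
[13] [S=∅ | E={p↦0} | C=[3 :: (λu. -2) :: AP] | D=[(∅, ∅, ∅)]]
[14] [S=[3] | E={p↦0} | C=[(λu. -2) :: AP] | D=[(∅, ∅, ∅)]]
[15] [S=[clo(λu. -2, {p↦0}) :: 3] | E={p↦0} | C=[AP] | D=[(∅, ∅, ∅)]]
[16] [S=∅ | E={u↦3, p↦0} | C=[-2] | D=[(∅, {p↦0}, ∅) :: (∅, ∅, ∅)]]
[17] [S=[-2] | E={u↦3, p↦0} | C=∅ | D=[(∅, {p↦0}, ∅) :: (∅, ∅, ∅)]]
[18] [S=[-2] | E={p↦0} | C=∅ | D=[(∅, ∅, ∅)]]
[19] [S=[-2] | E=∅ | C=∅ | D=∅]
→ final value -2

Answer: -2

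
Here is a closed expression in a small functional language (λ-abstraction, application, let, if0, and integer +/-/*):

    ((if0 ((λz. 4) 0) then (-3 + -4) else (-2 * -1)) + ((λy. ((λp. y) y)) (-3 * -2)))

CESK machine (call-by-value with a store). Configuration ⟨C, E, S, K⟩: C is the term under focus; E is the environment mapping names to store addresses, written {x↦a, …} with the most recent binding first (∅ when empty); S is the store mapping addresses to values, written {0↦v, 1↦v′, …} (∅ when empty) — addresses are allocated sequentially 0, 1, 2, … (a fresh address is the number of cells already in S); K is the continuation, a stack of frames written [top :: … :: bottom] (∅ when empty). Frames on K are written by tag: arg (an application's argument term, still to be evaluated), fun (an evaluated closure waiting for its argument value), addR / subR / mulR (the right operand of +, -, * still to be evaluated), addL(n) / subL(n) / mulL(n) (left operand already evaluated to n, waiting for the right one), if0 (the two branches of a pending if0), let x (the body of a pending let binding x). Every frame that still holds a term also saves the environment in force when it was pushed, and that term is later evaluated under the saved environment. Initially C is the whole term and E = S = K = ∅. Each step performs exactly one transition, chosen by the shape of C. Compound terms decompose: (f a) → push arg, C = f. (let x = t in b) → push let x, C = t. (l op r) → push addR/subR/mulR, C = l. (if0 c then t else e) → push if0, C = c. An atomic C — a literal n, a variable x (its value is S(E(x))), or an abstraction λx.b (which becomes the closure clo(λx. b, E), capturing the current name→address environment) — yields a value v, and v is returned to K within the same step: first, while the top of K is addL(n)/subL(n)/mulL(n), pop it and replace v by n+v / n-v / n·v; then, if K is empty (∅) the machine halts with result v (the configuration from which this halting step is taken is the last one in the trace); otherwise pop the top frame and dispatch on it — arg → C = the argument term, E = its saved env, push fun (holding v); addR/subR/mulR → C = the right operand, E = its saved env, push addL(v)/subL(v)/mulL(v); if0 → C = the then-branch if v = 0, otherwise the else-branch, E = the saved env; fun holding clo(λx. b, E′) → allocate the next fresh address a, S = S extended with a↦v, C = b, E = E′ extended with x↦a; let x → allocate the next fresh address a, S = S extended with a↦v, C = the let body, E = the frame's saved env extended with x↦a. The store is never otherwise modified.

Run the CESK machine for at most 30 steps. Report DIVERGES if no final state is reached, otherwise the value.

Answer: 8

Execution trace:
0. [C=((if0 ((λz. 4) 0) then (-3 + -4) else (-2 * -1)) + ((λy. ((λp. y) y)) (-3 * -2))) | E=∅ | S=∅ | K=∅]
1. [C=(if0 ((λz. 4) 0) then (-3 + -4) else (-2 * -1)) | E=∅ | S=∅ | K=[addR]]
2. [C=((λz. 4) 0) | E=∅ | S=∅ | K=[if0 :: addR]]
3. [C=(λz. 4) | E=∅ | S=∅ | K=[arg :: if0 :: addR]]
4. [C=0 | E=∅ | S=∅ | K=[fun :: if0 :: addR]]
5. [C=4 | E={z↦0} | S={0↦0} | K=[if0 :: addR]]
6. [C=(-2 * -1) | E=∅ | S={0↦0} | K=[addR]]
7. [C=-2 | E=∅ | S={0↦0} | K=[mulR :: addR]]
8. [C=-1 | E=∅ | S={0↦0} | K=[mulL(-2) :: addR]]
9. [C=((λy. ((λp. y) y)) (-3 * -2)) | E=∅ | S={0↦0} | K=[addL(2)]]
10. [C=(λy. ((λp. y) y)) | E=∅ | S={0↦0} | K=[arg :: addL(2)]]
11. [C=(-3 * -2) | E=∅ | S={0↦0} | K=[fun :: addL(2)]]
12. [C=-3 | E=∅ | S={0↦0} | K=[mulR :: fun :: addL(2)]]
13. [C=-2 | E=∅ | S={0↦0} | K=[mulL(-3) :: fun :: addL(2)]]
14. [C=((λp. y) y) | E={y↦1} | S={0↦0, 1↦6} | K=[addL(2)]]
15. [C=(λp. y) | E={y↦1} | S={0↦0, 1↦6} | K=[arg :: addL(2)]]
16. [C=y | E={y↦1} | S={0↦0, 1↦6} | K=[fun :: addL(2)]]
17. [C=y | E={p↦2, y↦1} | S={0↦0, 1↦6, 2↦6} | K=[addL(2)]]
→ final value 8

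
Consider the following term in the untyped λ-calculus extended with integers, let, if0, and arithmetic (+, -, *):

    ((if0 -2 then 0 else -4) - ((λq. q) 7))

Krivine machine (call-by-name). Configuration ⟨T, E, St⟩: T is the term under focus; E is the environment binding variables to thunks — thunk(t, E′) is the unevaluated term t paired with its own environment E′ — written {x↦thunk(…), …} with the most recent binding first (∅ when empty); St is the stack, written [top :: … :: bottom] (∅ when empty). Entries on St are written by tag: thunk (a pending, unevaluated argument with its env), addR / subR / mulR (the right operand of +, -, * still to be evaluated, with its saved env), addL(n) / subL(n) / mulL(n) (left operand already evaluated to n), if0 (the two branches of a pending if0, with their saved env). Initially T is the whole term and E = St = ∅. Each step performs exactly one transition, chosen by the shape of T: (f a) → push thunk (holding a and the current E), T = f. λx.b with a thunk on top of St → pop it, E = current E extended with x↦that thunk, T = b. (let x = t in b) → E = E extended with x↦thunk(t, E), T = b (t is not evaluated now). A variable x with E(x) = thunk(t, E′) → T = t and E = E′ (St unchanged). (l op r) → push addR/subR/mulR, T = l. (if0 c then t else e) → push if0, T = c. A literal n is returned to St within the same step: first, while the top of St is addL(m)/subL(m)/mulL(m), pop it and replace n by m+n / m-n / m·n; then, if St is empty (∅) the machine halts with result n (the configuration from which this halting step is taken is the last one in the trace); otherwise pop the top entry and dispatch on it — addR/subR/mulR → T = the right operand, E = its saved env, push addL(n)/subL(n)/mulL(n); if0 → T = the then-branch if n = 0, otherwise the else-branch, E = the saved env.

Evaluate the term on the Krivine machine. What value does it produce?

Answer: -11

Execution trace:
0. ⟨T=((if0 -2 then 0 else -4) - ((λq. q) 7)); E=∅; St=∅⟩
1. ⟨T=(if0 -2 then 0 else -4); E=∅; St=[subR]⟩
2. ⟨T=-2; E=∅; St=[if0 :: subR]⟩
3. ⟨T=-4; E=∅; St=[subR]⟩
4. ⟨T=((λq. q) 7); E=∅; St=[subL(-4)]⟩
5. ⟨T=(λq. q); E=∅; St=[thunk :: subL(-4)]⟩
6. ⟨T=q; E={q↦thunk(7, ∅)}; St=[subL(-4)]⟩
7. ⟨T=7; E=∅; St=[subL(-4)]⟩
→ final value -11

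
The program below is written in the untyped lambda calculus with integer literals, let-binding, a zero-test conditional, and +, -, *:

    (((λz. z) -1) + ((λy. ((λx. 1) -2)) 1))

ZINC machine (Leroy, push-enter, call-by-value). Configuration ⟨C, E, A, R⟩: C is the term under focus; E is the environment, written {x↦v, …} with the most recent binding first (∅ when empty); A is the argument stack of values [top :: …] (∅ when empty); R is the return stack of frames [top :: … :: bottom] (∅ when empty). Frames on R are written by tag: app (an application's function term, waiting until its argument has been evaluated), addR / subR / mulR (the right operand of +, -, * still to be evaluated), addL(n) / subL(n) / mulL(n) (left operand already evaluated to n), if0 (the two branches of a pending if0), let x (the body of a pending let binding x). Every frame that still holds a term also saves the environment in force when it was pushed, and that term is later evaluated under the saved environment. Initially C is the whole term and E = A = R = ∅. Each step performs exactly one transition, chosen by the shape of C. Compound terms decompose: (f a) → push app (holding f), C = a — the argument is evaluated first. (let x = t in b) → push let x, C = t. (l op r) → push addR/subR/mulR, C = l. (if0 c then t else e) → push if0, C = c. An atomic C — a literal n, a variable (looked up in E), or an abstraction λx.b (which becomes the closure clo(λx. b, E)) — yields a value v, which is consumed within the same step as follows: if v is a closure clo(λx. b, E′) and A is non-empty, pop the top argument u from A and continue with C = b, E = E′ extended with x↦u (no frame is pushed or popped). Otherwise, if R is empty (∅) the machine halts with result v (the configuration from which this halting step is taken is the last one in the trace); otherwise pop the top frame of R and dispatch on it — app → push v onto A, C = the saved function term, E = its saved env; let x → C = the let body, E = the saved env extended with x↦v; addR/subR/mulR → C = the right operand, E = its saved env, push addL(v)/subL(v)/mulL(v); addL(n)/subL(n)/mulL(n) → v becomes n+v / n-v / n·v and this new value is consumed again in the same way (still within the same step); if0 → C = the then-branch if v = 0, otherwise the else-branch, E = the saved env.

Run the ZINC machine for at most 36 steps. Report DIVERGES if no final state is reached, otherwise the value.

Answer: 0

Execution trace:
step 0: ⟨C=(((λz. z) -1) + ((λy. ((λx. 1) -2)) 1)); E=∅; A=∅; R=∅⟩
step 1: ⟨C=((λz. z) -1); E=∅; A=∅; R=[addR]⟩
step 2: ⟨C=-1; E=∅; A=∅; R=[app :: addR]⟩
step 3: ⟨C=(λz. z); E=∅; A=[-1]; R=[addR]⟩
step 4: ⟨C=z; E={z↦-1}; A=∅; R=[addR]⟩
step 5: ⟨C=((λy. ((λx. 1) -2)) 1); E=∅; A=∅; R=[addL(-1)]⟩
step 6: ⟨C=1; E=∅; A=∅; R=[app :: addL(-1)]⟩
step 7: ⟨C=(λy. ((λx. 1) -2)); E=∅; A=[1]; R=[addL(-1)]⟩
step 8: ⟨C=((λx. 1) -2); E={y↦1}; A=∅; R=[addL(-1)]⟩
step 9: ⟨C=-2; E={y↦1}; A=∅; R=[app :: addL(-1)]⟩
step 10: ⟨C=(λx. 1); E={y↦1}; A=[-2]; R=[addL(-1)]⟩
step 11: ⟨C=1; E={x↦-2, y↦1}; A=∅; R=[addL(-1)]⟩
→ final value 0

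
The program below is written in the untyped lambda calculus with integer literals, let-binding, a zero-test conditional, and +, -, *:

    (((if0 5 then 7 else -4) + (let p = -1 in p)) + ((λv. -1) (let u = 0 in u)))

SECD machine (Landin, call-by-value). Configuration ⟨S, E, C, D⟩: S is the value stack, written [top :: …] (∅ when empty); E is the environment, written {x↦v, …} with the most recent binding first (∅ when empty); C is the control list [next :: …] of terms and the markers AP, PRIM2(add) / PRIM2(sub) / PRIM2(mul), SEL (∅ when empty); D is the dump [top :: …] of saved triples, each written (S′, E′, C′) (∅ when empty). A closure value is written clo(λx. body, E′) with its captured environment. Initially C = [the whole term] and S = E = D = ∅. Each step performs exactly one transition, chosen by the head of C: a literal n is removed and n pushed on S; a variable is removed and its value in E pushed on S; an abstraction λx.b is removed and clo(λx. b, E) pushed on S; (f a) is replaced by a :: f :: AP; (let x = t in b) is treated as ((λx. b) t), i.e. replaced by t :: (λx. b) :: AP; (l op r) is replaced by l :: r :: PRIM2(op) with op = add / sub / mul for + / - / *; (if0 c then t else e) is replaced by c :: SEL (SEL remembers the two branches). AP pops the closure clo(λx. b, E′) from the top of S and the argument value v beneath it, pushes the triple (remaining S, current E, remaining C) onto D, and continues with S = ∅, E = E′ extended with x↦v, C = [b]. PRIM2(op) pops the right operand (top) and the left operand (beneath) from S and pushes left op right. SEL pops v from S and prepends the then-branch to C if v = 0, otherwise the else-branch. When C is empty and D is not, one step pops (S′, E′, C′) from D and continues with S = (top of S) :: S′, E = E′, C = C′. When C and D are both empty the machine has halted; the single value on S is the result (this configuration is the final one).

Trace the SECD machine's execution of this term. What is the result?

Answer: -6

Derivation:
step 0: [S=∅ | E=∅ | C=[(((if0 5 then 7 else -4) + (let p = -1 in p)) + ((λv. -1) (let u = 0 in u)))] | D=∅]
step 1: [S=∅ | E=∅ | C=[((if0 5 then 7 else -4) + (let p = -1 in p)) :: ((λv. -1) (let u = 0 in u)) :: PRIM2(add)] | D=∅]
step 2: [S=∅ | E=∅ | C=[(if0 5 then 7 else -4) :: (let p = -1 in p) :: PRIM2(add) :: ((λv. -1) (let u = 0 in u)) :: PRIM2(add)] | D=∅]
step 3: [S=∅ | E=∅ | C=[5 :: SEL :: (let p = -1 in p) :: PRIM2(add) :: ((λv. -1) (let u = 0 in u)) :: PRIM2(add)] | D=∅]
step 4: [S=[5] | E=∅ | C=[SEL :: (let p = -1 in p) :: PRIM2(add) :: ((λv. -1) (let u = 0 in u)) :: PRIM2(add)] | D=∅]
step 5: [S=∅ | E=∅ | C=[-4 :: (let p = -1 in p) :: PRIM2(add) :: ((λv. -1) (let u = 0 in u)) :: PRIM2(add)] | D=∅]
step 6: [S=[-4] | E=∅ | C=[(let p = -1 in p) :: PRIM2(add) :: ((λv. -1) (let u = 0 in u)) :: PRIM2(add)] | D=∅]
step 7: [S=[-4] | E=∅ | C=[-1 :: (λp. p) :: AP :: PRIM2(add) :: ((λv. -1) (let u = 0 in u)) :: PRIM2(add)] | D=∅]
step 8: [S=[-1 :: -4] | E=∅ | C=[(λp. p) :: AP :: PRIM2(add) :: ((λv. -1) (let u = 0 in u)) :: PRIM2(add)] | D=∅]
step 9: [S=[clo(λp. p, ∅) :: -1 :: -4] | E=∅ | C=[AP :: PRIM2(add) :: ((λv. -1) (let u = 0 in u)) :: PRIM2(add)] | D=∅]
step 10: [S=∅ | E={p↦-1} | C=[p] | D=[([-4], ∅, [PRIM2(add) :: ((λv. -1) (let u = 0 in u)) :: PRIM2(add)])]]
step 11: [S=[-1] | E={p↦-1} | C=∅ | D=[([-4], ∅, [PRIM2(add) :: ((λv. -1) (let u = 0 in u)) :: PRIM2(add)])]]
step 12: [S=[-1 :: -4] | E=∅ | C=[PRIM2(add) :: ((λv. -1) (let u = 0 in u)) :: PRIM2(add)] | D=∅]
step 13: [S=[-5] | E=∅ | C=[((λv. -1) (let u = 0 in u)) :: PRIM2(add)] | D=∅]
step 14: [S=[-5] | E=∅ | C=[(let u = 0 in u) :: (λv. -1) :: AP :: PRIM2(add)] | D=∅]
step 15: [S=[-5] | E=∅ | C=[0 :: (λu. u) :: AP :: (λv. -1) :: AP :: PRIM2(add)] | D=∅]
step 16: [S=[0 :: -5] | E=∅ | C=[(λu. u) :: AP :: (λv. -1) :: AP :: PRIM2(add)] | D=∅]
step 17: [S=[clo(λu. u, ∅) :: 0 :: -5] | E=∅ | C=[AP :: (λv. -1) :: AP :: PRIM2(add)] | D=∅]
step 18: [S=∅ | E={u↦0} | C=[u] | D=[([-5], ∅, [(λv. -1) :: AP :: PRIM2(add)])]]
step 19: [S=[0] | E={u↦0} | C=∅ | D=[([-5], ∅, [(λv. -1) :: AP :: PRIM2(add)])]]
step 20: [S=[0 :: -5] | E=∅ | C=[(λv. -1) :: AP :: PRIM2(add)] | D=∅]
step 21: [S=[clo(λv. -1, ∅) :: 0 :: -5] | E=∅ | C=[AP :: PRIM2(add)] | D=∅]
step 22: [S=∅ | E={v↦0} | C=[-1] | D=[([-5], ∅, [PRIM2(add)])]]
step 23: [S=[-1] | E={v↦0} | C=∅ | D=[([-5], ∅, [PRIM2(add)])]]
step 24: [S=[-1 :: -5] | E=∅ | C=[PRIM2(add)] | D=∅]
step 25: [S=[-6] | E=∅ | C=∅ | D=∅]
→ final value -6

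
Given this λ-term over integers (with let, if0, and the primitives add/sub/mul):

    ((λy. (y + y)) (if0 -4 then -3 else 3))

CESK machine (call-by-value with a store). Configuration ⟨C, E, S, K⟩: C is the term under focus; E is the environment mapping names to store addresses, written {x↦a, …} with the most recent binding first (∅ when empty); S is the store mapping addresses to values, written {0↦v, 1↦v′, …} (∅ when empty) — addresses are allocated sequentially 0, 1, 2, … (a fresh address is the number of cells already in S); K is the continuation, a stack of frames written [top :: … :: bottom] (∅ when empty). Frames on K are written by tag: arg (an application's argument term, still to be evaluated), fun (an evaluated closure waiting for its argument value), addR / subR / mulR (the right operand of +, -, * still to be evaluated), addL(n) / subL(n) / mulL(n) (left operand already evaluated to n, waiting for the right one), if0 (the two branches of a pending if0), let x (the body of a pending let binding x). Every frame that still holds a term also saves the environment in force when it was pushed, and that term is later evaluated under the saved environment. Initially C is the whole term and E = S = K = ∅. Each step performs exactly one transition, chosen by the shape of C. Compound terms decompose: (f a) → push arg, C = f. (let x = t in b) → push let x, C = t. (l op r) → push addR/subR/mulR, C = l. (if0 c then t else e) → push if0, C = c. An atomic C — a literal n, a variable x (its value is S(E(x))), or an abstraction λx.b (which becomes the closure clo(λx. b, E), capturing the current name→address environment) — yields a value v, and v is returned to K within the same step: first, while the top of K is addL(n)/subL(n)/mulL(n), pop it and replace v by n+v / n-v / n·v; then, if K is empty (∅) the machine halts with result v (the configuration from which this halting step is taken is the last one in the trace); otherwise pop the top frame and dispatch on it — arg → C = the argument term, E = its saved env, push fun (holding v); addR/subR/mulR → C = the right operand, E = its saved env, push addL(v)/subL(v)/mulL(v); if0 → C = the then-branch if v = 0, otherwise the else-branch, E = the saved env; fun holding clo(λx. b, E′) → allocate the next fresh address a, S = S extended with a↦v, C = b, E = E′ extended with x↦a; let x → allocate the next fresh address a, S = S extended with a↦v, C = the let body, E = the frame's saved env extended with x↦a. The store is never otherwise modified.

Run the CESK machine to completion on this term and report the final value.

Answer: 6

Machine steps:
[0] <C=((λy. (y + y)) (if0 -4 then -3 else 3)), E=∅, S=∅, K=∅>
[1] <C=(λy. (y + y)), E=∅, S=∅, K=[arg]>
[2] <C=(if0 -4 then -3 else 3), E=∅, S=∅, K=[fun]>
[3] <C=-4, E=∅, S=∅, K=[if0 :: fun]>
[4] <C=3, E=∅, S=∅, K=[fun]>
[5] <C=(y + y), E={y↦0}, S={0↦3}, K=∅>
[6] <C=y, E={y↦0}, S={0↦3}, K=[addR]>
[7] <C=y, E={y↦0}, S={0↦3}, K=[addL(3)]>
→ final value 6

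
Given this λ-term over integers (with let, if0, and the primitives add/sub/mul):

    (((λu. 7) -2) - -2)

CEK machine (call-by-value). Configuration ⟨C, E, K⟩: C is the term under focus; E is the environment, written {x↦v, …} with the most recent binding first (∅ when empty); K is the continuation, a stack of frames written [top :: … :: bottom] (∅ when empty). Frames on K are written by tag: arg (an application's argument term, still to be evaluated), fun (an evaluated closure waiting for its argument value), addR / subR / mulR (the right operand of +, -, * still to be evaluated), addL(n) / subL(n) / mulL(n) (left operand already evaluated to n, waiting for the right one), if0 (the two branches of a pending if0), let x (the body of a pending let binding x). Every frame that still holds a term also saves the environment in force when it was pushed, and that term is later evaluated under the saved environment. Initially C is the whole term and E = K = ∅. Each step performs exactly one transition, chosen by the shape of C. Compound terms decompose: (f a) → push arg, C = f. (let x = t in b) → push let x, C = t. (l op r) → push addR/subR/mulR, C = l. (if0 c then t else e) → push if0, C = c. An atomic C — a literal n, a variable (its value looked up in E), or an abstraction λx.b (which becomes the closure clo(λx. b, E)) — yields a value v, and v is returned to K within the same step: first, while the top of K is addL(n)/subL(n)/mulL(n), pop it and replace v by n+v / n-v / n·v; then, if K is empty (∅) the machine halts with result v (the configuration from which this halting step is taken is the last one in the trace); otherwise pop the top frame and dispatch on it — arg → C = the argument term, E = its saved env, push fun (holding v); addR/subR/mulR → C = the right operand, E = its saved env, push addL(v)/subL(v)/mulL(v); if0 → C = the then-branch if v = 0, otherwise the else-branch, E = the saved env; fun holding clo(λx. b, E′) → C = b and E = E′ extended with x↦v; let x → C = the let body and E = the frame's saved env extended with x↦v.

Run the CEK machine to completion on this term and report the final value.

Answer: 9

Execution trace:
t=0: ⟨C=(((λu. 7) -2) - -2); E=∅; K=∅⟩
t=1: ⟨C=((λu. 7) -2); E=∅; K=[subR]⟩
t=2: ⟨C=(λu. 7); E=∅; K=[arg :: subR]⟩
t=3: ⟨C=-2; E=∅; K=[fun :: subR]⟩
t=4: ⟨C=7; E={u↦-2}; K=[subR]⟩
t=5: ⟨C=-2; E=∅; K=[subL(7)]⟩
→ final value 9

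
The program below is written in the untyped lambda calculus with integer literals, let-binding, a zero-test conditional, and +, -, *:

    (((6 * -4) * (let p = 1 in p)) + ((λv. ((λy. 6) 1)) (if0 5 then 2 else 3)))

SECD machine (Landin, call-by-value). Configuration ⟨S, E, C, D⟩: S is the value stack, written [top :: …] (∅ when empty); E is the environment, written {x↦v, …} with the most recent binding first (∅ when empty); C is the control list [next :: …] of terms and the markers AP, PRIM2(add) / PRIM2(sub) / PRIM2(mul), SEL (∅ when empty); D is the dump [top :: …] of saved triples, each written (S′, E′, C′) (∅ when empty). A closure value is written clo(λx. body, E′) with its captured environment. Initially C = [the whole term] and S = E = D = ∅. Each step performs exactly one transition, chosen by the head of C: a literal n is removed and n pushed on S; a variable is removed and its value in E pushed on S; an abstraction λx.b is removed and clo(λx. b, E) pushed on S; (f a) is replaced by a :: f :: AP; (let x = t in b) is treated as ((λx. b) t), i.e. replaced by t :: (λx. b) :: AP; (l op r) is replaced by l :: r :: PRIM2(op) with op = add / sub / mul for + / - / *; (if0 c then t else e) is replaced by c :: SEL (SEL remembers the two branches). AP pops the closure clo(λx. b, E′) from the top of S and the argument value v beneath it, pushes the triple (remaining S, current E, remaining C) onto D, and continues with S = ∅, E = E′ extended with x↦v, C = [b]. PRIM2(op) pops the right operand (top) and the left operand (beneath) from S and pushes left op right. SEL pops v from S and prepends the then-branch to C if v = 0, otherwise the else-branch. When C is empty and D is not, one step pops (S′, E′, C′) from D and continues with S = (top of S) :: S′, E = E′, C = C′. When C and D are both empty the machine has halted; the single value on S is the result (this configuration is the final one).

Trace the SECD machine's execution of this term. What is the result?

Answer: -18

Derivation:
[0] [S=∅ | E=∅ | C=[(((6 * -4) * (let p = 1 in p)) + ((λv. ((λy. 6) 1)) (if0 5 then 2 else 3)))] | D=∅]
[1] [S=∅ | E=∅ | C=[((6 * -4) * (let p = 1 in p)) :: ((λv. ((λy. 6) 1)) (if0 5 then 2 else 3)) :: PRIM2(add)] | D=∅]
[2] [S=∅ | E=∅ | C=[(6 * -4) :: (let p = 1 in p) :: PRIM2(mul) :: ((λv. ((λy. 6) 1)) (if0 5 then 2 else 3)) :: PRIM2(add)] | D=∅]
[3] [S=∅ | E=∅ | C=[6 :: -4 :: PRIM2(mul) :: (let p = 1 in p) :: PRIM2(mul) :: ((λv. ((λy. 6) 1)) (if0 5 then 2 else 3)) :: PRIM2(add)] | D=∅]
[4] [S=[6] | E=∅ | C=[-4 :: PRIM2(mul) :: (let p = 1 in p) :: PRIM2(mul) :: ((λv. ((λy. 6) 1)) (if0 5 then 2 else 3)) :: PRIM2(add)] | D=∅]
[5] [S=[-4 :: 6] | E=∅ | C=[PRIM2(mul) :: (let p = 1 in p) :: PRIM2(mul) :: ((λv. ((λy. 6) 1)) (if0 5 then 2 else 3)) :: PRIM2(add)] | D=∅]
[6] [S=[-24] | E=∅ | C=[(let p = 1 in p) :: PRIM2(mul) :: ((λv. ((λy. 6) 1)) (if0 5 then 2 else 3)) :: PRIM2(add)] | D=∅]
[7] [S=[-24] | E=∅ | C=[1 :: (λp. p) :: AP :: PRIM2(mul) :: ((λv. ((λy. 6) 1)) (if0 5 then 2 else 3)) :: PRIM2(add)] | D=∅]
[8] [S=[1 :: -24] | E=∅ | C=[(λp. p) :: AP :: PRIM2(mul) :: ((λv. ((λy. 6) 1)) (if0 5 then 2 else 3)) :: PRIM2(add)] | D=∅]
[9] [S=[clo(λp. p, ∅) :: 1 :: -24] | E=∅ | C=[AP :: PRIM2(mul) :: ((λv. ((λy. 6) 1)) (if0 5 then 2 else 3)) :: PRIM2(add)] | D=∅]
[10] [S=∅ | E={p↦1} | C=[p] | D=[([-24], ∅, [PRIM2(mul) :: ((λv. ((λy. 6) 1)) (if0 5 then 2 else 3)) :: PRIM2(add)])]]
[11] [S=[1] | E={p↦1} | C=∅ | D=[([-24], ∅, [PRIM2(mul) :: ((λv. ((λy. 6) 1)) (if0 5 then 2 else 3)) :: PRIM2(add)])]]
[12] [S=[1 :: -24] | E=∅ | C=[PRIM2(mul) :: ((λv. ((λy. 6) 1)) (if0 5 then 2 else 3)) :: PRIM2(add)] | D=∅]
[13] [S=[-24] | E=∅ | C=[((λv. ((λy. 6) 1)) (if0 5 then 2 else 3)) :: PRIM2(add)] | D=∅]
[14] [S=[-24] | E=∅ | C=[(if0 5 then 2 else 3) :: (λv. ((λy. 6) 1)) :: AP :: PRIM2(add)] | D=∅]
[15] [S=[-24] | E=∅ | C=[5 :: SEL :: (λv. ((λy. 6) 1)) :: AP :: PRIM2(add)] | D=∅]
[16] [S=[5 :: -24] | E=∅ | C=[SEL :: (λv. ((λy. 6) 1)) :: AP :: PRIM2(add)] | D=∅]
[17] [S=[-24] | E=∅ | C=[3 :: (λv. ((λy. 6) 1)) :: AP :: PRIM2(add)] | D=∅]
[18] [S=[3 :: -24] | E=∅ | C=[(λv. ((λy. 6) 1)) :: AP :: PRIM2(add)] | D=∅]
[19] [S=[clo(λv. ((λy. 6) 1), ∅) :: 3 :: -24] | E=∅ | C=[AP :: PRIM2(add)] | D=∅]
[20] [S=∅ | E={v↦3} | C=[((λy. 6) 1)] | D=[([-24], ∅, [PRIM2(add)])]]
[21] [S=∅ | E={v↦3} | C=[1 :: (λy. 6) :: AP] | D=[([-24], ∅, [PRIM2(add)])]]
[22] [S=[1] | E={v↦3} | C=[(λy. 6) :: AP] | D=[([-24], ∅, [PRIM2(add)])]]
[23] [S=[clo(λy. 6, {v↦3}) :: 1] | E={v↦3} | C=[AP] | D=[([-24], ∅, [PRIM2(add)])]]
[24] [S=∅ | E={y↦1, v↦3} | C=[6] | D=[(∅, {v↦3}, ∅) :: ([-24], ∅, [PRIM2(add)])]]
[25] [S=[6] | E={y↦1, v↦3} | C=∅ | D=[(∅, {v↦3}, ∅) :: ([-24], ∅, [PRIM2(add)])]]
[26] [S=[6] | E={v↦3} | C=∅ | D=[([-24], ∅, [PRIM2(add)])]]
[27] [S=[6 :: -24] | E=∅ | C=[PRIM2(add)] | D=∅]
[28] [S=[-18] | E=∅ | C=∅ | D=∅]
→ final value -18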